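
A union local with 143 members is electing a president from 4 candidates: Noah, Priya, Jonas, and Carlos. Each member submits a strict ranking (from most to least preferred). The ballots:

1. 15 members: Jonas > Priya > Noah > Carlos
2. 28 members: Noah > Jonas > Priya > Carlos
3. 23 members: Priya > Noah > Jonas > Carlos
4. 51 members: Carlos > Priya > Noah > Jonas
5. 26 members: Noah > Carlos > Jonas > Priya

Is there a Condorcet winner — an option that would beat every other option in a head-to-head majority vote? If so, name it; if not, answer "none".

Checking pairwise contests:
Priya beats Noah 89–54.
Carlos beats Priya 77–66.
Noah beats Jonas 128–15.
Noah beats Carlos 92–51.
Every option loses at least one head-to-head, so there is no Condorcet winner.

none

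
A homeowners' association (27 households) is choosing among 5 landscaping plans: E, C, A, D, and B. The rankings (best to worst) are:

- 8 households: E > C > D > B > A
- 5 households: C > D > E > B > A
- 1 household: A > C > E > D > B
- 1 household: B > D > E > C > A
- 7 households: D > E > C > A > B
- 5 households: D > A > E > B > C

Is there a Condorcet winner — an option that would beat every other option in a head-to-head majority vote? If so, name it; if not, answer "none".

none

Checking pairwise contests:
D beats E 18–9.
E beats C 21–6.
E beats A 21–6.
C beats D 14–13.
E beats B 26–1.
Every option loses at least one head-to-head, so there is no Condorcet winner.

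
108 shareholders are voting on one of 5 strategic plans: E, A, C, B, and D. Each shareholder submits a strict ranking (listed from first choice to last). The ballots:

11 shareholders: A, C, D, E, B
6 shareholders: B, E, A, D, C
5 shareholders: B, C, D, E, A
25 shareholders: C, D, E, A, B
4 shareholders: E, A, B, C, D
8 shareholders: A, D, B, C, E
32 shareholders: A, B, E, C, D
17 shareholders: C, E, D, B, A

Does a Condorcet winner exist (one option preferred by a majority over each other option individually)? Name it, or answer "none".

none

Checking pairwise contests:
C beats E 66–42.
E beats A 57–51.
A beats C 61–47.
E beats B 57–51.
E beats D 59–49.
Every option loses at least one head-to-head, so there is no Condorcet winner.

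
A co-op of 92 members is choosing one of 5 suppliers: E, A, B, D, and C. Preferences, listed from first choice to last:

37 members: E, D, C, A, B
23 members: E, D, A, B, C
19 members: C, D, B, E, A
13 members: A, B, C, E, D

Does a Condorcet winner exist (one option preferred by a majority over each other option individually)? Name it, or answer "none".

E vs A: 79–13 for E.
E vs B: 60–32 for E.
E vs D: 73–19 for E.
E vs C: 60–32 for E.
E beats every other option head-to-head.

E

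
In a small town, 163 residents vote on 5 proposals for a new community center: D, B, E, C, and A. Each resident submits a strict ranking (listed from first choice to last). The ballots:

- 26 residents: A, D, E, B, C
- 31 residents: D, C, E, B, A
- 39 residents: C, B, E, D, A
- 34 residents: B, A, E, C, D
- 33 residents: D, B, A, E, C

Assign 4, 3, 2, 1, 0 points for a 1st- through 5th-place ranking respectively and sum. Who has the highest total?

B

D: 26·3 + 31·4 + 39·1 + 34·0 + 33·4 = 373
B: 26·1 + 31·1 + 39·3 + 34·4 + 33·3 = 409
E: 26·2 + 31·2 + 39·2 + 34·2 + 33·1 = 293
C: 26·0 + 31·3 + 39·4 + 34·1 + 33·0 = 283
A: 26·4 + 31·0 + 39·0 + 34·3 + 33·2 = 272
B has the highest Borda score (409).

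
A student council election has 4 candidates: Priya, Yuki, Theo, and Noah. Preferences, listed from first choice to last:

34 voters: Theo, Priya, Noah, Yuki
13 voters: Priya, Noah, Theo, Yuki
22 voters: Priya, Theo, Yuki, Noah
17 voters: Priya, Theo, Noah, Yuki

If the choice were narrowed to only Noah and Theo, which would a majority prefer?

Voters preferring Noah to Theo: 13; preferring Theo to Noah: 73.
Theo wins the head-to-head.

Theo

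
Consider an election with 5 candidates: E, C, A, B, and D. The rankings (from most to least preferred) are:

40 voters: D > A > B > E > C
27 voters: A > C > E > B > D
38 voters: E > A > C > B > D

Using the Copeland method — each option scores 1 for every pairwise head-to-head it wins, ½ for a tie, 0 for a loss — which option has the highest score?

A

E: beats C, B, and D; loses to A → score 3.
C: beats B and D; loses to E and A → score 2.
A: beats E, C, B, and D → score 4.
B: beats D; loses to E, C, and A → score 1.
D: loses to E, C, A, and B → score 0.
A has the best pairwise record.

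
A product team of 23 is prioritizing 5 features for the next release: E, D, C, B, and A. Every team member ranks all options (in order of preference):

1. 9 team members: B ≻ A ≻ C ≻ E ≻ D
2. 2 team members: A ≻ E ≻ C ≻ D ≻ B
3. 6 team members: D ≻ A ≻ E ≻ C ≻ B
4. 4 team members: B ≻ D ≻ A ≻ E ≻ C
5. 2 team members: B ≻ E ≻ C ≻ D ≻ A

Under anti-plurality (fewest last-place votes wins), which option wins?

E

Last-place votes: E 0, D 9, C 4, B 8, A 2.
E is ranked last by the fewest voters, so E wins.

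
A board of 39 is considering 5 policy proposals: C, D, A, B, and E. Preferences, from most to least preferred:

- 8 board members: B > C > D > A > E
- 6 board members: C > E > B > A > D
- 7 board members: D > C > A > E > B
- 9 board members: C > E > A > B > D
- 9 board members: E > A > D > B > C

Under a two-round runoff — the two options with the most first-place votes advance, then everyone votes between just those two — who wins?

C

Round 1 first-place votes: C 15, D 7, A 0, B 8, E 9.
C and E advance.
Runoff: C is preferred to E by 30 voters; E by 9.
C wins the runoff.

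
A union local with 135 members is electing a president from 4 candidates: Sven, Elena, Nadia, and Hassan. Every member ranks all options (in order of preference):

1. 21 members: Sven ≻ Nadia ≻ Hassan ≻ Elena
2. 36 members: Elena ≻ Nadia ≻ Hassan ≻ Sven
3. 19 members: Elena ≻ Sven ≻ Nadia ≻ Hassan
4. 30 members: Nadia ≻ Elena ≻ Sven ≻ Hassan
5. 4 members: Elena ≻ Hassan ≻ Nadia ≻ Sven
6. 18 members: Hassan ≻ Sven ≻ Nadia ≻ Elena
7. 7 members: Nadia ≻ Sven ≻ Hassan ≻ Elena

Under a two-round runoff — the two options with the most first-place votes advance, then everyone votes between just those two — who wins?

Round 1 first-place votes: Sven 21, Elena 59, Nadia 37, Hassan 18.
Elena and Nadia advance.
Runoff: Elena is preferred to Nadia by 59 voters; Nadia by 76.
Nadia wins the runoff.

Nadia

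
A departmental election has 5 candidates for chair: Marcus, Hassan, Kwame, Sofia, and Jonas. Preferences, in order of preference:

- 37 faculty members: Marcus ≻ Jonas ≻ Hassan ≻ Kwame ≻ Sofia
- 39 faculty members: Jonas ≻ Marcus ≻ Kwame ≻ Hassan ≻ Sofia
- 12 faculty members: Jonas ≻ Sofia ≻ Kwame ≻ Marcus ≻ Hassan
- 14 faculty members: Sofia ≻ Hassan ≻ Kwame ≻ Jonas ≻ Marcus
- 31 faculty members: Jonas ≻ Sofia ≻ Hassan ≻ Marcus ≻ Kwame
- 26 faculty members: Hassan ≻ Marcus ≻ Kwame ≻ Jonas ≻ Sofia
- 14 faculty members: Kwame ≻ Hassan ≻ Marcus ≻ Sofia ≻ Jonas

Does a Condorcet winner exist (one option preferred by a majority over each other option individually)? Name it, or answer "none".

Jonas

Jonas vs Marcus: 96–77 for Jonas.
Jonas vs Hassan: 119–54 for Jonas.
Jonas vs Kwame: 119–54 for Jonas.
Jonas vs Sofia: 145–28 for Jonas.
Jonas beats every other option head-to-head.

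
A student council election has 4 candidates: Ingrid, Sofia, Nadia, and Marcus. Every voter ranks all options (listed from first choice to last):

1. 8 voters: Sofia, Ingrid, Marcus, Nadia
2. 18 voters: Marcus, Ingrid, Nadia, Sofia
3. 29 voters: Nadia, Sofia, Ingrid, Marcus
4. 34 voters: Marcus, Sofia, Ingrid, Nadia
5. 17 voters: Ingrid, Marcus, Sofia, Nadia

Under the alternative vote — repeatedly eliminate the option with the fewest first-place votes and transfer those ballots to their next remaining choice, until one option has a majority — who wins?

Round 1: Ingrid 17, Sofia 8, Nadia 29, Marcus 52. Eliminate Sofia.
Round 2: Ingrid 25, Nadia 29, Marcus 52. Eliminate Ingrid.
Round 3: Nadia 29, Marcus 77. Marcus has a majority.

Marcus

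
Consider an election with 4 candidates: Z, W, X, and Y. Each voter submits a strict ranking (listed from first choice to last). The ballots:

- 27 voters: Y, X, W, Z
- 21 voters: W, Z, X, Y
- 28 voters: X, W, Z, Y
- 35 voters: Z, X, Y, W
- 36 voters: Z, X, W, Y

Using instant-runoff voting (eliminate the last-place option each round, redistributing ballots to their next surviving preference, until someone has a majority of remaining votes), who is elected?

Round 1: Z 71, W 21, X 28, Y 27. Eliminate W.
Round 2: Z 92, X 28, Y 27. Z has a majority.

Z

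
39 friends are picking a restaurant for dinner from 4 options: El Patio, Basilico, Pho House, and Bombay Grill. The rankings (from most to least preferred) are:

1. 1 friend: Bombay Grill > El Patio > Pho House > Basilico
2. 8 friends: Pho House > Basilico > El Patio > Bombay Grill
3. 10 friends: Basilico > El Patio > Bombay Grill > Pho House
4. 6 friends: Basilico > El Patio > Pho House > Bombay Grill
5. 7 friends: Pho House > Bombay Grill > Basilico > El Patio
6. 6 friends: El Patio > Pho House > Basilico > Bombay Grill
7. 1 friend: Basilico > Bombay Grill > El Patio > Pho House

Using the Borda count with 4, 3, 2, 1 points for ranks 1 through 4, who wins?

El Patio: 1·3 + 8·2 + 10·3 + 6·3 + 7·1 + 6·4 + 1·2 = 100
Basilico: 1·1 + 8·3 + 10·4 + 6·4 + 7·2 + 6·2 + 1·4 = 119
Pho House: 1·2 + 8·4 + 10·1 + 6·2 + 7·4 + 6·3 + 1·1 = 103
Bombay Grill: 1·4 + 8·1 + 10·2 + 6·1 + 7·3 + 6·1 + 1·3 = 68
Basilico has the highest Borda score (119).

Basilico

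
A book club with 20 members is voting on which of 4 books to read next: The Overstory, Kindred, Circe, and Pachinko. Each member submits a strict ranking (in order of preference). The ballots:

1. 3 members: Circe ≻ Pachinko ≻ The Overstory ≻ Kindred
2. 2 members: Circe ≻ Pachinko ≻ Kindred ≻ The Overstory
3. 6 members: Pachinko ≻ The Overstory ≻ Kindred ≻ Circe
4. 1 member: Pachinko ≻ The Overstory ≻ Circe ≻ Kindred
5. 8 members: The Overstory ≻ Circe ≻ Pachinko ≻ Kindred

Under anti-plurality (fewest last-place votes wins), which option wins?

Last-place votes: The Overstory 2, Kindred 12, Circe 6, Pachinko 0.
Pachinko is ranked last by the fewest voters, so Pachinko wins.

Pachinko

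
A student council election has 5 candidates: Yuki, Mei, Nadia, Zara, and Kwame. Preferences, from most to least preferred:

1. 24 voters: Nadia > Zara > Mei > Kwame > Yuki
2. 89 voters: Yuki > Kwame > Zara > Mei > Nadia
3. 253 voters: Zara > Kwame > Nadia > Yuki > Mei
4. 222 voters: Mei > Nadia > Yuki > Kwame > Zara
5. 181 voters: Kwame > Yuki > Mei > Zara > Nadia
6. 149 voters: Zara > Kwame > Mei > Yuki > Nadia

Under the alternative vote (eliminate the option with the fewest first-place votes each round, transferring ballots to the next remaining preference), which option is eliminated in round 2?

Round 1: Yuki 89, Mei 222, Nadia 24, Zara 402, Kwame 181. Eliminate Nadia.
Round 2: Yuki 89, Mei 222, Zara 426, Kwame 181. Eliminate Yuki.

Yuki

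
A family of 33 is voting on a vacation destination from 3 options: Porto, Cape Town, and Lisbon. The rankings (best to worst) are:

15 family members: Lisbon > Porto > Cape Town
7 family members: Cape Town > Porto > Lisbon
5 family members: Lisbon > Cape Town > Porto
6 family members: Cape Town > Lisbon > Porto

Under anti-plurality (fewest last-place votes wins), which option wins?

Lisbon

Last-place votes: Porto 11, Cape Town 15, Lisbon 7.
Lisbon is ranked last by the fewest voters, so Lisbon wins.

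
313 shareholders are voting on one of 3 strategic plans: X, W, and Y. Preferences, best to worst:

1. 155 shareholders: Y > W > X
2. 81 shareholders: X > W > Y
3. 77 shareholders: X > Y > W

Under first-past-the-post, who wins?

X

First-place votes: X 158, W 0, Y 155.
X has the most first-place votes.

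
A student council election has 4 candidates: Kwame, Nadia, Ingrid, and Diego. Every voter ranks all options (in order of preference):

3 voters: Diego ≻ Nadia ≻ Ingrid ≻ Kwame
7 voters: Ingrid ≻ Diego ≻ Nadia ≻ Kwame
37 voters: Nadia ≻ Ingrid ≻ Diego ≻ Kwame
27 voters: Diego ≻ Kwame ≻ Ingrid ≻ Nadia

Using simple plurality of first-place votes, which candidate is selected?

First-place votes: Kwame 0, Nadia 37, Ingrid 7, Diego 30.
Nadia has the most first-place votes.

Nadia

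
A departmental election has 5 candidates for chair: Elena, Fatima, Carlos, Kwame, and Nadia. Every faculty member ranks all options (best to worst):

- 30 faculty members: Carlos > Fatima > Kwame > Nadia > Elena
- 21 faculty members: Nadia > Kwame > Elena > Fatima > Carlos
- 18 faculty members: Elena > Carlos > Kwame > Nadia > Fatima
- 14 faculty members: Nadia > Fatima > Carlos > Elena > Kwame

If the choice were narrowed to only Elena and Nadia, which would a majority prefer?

Nadia

Voters preferring Elena to Nadia: 18; preferring Nadia to Elena: 65.
Nadia wins the head-to-head.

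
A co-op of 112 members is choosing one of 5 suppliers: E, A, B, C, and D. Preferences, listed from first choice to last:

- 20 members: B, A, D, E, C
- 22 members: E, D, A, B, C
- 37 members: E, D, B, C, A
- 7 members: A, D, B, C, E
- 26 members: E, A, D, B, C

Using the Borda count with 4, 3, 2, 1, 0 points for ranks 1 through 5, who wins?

E: 20·1 + 22·4 + 37·4 + 7·0 + 26·4 = 360
A: 20·3 + 22·2 + 37·0 + 7·4 + 26·3 = 210
B: 20·4 + 22·1 + 37·2 + 7·2 + 26·1 = 216
C: 20·0 + 22·0 + 37·1 + 7·1 + 26·0 = 44
D: 20·2 + 22·3 + 37·3 + 7·3 + 26·2 = 290
E has the highest Borda score (360).

E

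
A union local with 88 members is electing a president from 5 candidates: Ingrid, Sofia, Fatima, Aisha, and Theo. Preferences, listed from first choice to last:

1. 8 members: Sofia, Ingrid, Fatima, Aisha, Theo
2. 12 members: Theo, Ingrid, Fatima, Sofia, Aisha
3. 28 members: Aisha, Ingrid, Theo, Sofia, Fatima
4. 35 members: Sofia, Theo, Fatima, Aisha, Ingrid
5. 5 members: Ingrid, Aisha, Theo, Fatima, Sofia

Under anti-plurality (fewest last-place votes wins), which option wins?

Last-place votes: Ingrid 35, Sofia 5, Fatima 28, Aisha 12, Theo 8.
Sofia is ranked last by the fewest voters, so Sofia wins.

Sofia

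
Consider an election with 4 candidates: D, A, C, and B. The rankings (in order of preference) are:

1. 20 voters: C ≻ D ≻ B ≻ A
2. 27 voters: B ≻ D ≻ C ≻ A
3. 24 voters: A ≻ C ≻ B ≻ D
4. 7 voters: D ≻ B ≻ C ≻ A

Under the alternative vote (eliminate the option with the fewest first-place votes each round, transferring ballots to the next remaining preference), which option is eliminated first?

D

Round 1: D 7, A 24, C 20, B 27. Eliminate D.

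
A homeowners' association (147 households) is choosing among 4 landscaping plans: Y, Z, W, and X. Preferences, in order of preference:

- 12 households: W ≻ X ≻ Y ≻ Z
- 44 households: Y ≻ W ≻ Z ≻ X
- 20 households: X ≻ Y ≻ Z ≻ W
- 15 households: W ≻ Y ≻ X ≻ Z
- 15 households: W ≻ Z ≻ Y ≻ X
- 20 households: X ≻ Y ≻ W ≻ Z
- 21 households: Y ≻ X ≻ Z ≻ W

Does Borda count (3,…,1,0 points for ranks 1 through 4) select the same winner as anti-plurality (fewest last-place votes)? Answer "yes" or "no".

Borda — scores: Y 332, Z 115, W 234, X 201. Winner: Y.
Anti-plurality — last-place votes: Y 0, Z 47, W 41, X 59. Winner: Y.
The two methods agree.

yes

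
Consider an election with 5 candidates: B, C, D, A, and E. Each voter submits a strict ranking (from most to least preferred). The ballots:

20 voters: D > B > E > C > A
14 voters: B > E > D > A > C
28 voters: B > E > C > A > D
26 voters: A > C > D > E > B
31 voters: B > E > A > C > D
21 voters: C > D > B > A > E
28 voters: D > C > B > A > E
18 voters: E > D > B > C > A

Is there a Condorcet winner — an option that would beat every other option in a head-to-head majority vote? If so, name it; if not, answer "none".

none

Checking pairwise contests:
D beats B 113–73.
B beats C 111–75.
C beats D 106–80.
B beats A 160–26.
B beats E 142–44.
Every option loses at least one head-to-head, so there is no Condorcet winner.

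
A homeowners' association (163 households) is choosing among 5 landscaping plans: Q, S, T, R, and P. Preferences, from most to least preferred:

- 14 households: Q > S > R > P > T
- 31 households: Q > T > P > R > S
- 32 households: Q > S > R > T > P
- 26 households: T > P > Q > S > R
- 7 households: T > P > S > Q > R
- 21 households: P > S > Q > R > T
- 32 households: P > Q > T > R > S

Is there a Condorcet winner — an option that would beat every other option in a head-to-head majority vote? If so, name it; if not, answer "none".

Checking pairwise contests:
P beats Q 86–77.
Q beats S 135–28.
Q beats T 130–33.
Q beats R 163–0.
T beats P 96–67.
Every option loses at least one head-to-head, so there is no Condorcet winner.

none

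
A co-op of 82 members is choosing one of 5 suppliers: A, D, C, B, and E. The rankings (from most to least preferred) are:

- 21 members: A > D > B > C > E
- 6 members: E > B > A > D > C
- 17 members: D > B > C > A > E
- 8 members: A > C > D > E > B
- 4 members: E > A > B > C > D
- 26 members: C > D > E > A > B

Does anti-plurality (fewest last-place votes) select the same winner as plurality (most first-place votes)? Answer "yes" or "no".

Anti-plurality — last-place votes: A 0, D 4, C 6, B 34, E 38. Winner: A.
Plurality — first-place votes: A 29, D 17, C 26, B 0, E 10. Winner: A.
The two methods agree.

yes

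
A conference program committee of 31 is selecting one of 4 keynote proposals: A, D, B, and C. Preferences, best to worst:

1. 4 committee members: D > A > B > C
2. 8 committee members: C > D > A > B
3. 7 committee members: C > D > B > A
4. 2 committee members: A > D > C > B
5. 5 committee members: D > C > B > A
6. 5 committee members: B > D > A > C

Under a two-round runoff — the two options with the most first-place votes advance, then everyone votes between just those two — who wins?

D

Round 1 first-place votes: A 2, D 9, B 5, C 15.
C and D advance.
Runoff: C is preferred to D by 15 voters; D by 16.
D wins the runoff.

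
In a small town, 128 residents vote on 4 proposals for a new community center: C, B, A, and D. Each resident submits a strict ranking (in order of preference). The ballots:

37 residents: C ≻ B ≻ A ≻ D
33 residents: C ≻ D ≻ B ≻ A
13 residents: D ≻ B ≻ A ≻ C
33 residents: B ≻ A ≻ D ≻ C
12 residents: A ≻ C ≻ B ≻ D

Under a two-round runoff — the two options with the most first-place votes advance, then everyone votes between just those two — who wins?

C

Round 1 first-place votes: C 70, B 33, A 12, D 13.
C and B advance.
Runoff: C is preferred to B by 82 voters; B by 46.
C wins the runoff.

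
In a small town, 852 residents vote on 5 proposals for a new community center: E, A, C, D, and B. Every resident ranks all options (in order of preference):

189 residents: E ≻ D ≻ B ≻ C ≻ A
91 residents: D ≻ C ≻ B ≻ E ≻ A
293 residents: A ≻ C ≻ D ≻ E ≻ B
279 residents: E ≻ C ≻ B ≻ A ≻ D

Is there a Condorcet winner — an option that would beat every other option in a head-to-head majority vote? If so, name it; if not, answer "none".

E

E vs A: 559–293 for E.
E vs C: 468–384 for E.
E vs D: 468–384 for E.
E vs B: 761–91 for E.
E beats every other option head-to-head.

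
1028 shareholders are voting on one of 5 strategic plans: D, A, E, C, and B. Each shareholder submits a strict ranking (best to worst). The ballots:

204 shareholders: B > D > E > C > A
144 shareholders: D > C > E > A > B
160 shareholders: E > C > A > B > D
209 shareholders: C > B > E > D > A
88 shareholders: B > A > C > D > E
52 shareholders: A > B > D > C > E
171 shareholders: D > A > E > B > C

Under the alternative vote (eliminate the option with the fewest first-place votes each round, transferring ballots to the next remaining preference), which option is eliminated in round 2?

Round 1: D 315, A 52, E 160, C 209, B 292. Eliminate A.
Round 2: D 315, E 160, C 209, B 344. Eliminate E.

E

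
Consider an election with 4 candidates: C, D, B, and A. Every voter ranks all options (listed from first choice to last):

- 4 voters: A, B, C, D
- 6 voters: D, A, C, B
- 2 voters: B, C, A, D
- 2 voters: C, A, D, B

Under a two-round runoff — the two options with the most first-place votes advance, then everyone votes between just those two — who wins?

Round 1 first-place votes: C 2, D 6, B 2, A 4.
D and A advance.
Runoff: D is preferred to A by 6 voters; A by 8.
A wins the runoff.

A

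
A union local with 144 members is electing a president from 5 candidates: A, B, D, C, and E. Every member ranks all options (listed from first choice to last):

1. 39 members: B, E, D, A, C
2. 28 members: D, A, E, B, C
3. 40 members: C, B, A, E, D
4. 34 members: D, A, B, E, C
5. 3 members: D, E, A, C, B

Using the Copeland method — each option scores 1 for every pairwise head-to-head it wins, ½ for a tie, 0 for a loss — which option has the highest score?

B

A: beats C and E; loses to B and D → score 2.
B: beats A, D, C, and E → score 4.
D: beats A and C; loses to B and E → score 2.
C: loses to A, B, D, and E → score 0.
E: beats D and C; loses to A and B → score 2.
B has the best pairwise record.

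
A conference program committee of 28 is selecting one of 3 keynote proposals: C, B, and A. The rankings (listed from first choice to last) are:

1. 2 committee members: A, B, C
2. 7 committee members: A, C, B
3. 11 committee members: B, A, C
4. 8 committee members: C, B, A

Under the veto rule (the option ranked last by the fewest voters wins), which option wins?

Last-place votes: C 13, B 7, A 8.
B is ranked last by the fewest voters, so B wins.

B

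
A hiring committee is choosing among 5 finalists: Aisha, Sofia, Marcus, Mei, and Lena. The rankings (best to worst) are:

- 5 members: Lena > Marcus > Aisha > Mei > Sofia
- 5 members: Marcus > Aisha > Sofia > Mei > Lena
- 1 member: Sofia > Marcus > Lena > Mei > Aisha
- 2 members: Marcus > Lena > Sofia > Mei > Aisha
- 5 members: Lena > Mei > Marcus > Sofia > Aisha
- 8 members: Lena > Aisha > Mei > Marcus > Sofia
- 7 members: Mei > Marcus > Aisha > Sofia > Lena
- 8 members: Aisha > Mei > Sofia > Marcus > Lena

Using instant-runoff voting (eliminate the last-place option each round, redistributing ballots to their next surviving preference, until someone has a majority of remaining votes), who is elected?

Marcus

Round 1: Aisha 8, Sofia 1, Marcus 7, Mei 7, Lena 18. Eliminate Sofia.
Round 2: Aisha 8, Marcus 8, Mei 7, Lena 18. Eliminate Mei.
Round 3: Aisha 8, Marcus 15, Lena 18. Eliminate Aisha.
Round 4: Marcus 23, Lena 18. Marcus has a majority.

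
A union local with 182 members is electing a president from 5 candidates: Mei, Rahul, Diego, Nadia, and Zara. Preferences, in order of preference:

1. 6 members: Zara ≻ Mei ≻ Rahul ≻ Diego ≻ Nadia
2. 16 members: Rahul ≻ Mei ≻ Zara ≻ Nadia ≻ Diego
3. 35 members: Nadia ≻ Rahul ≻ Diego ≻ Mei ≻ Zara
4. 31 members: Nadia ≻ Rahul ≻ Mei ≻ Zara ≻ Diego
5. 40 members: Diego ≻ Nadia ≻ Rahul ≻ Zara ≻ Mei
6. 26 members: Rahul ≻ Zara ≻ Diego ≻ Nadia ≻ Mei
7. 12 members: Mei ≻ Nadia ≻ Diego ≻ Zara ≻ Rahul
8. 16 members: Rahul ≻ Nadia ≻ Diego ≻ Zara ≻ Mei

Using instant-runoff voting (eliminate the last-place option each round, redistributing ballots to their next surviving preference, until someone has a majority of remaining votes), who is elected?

Round 1: Mei 12, Rahul 58, Diego 40, Nadia 66, Zara 6. Eliminate Zara.
Round 2: Mei 18, Rahul 58, Diego 40, Nadia 66. Eliminate Mei.
Round 3: Rahul 64, Diego 40, Nadia 78. Eliminate Diego.
Round 4: Rahul 64, Nadia 118. Nadia has a majority.

Nadia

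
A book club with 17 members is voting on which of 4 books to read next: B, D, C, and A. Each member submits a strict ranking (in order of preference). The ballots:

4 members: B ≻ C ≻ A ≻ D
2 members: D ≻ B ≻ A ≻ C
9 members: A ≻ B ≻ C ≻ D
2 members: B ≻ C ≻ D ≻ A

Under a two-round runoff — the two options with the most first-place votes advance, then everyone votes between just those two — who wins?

A

Round 1 first-place votes: B 6, D 2, C 0, A 9.
A and B advance.
Runoff: A is preferred to B by 9 voters; B by 8.
A wins the runoff.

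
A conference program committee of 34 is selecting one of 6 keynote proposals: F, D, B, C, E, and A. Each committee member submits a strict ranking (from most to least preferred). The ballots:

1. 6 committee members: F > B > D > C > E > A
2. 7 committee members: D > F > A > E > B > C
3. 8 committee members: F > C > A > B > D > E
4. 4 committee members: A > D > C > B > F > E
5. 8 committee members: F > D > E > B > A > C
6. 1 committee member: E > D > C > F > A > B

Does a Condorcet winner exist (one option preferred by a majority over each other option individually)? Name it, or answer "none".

F vs D: 22–12 for F.
F vs B: 30–4 for F.
F vs C: 29–5 for F.
F vs E: 33–1 for F.
F vs A: 30–4 for F.
F beats every other option head-to-head.

F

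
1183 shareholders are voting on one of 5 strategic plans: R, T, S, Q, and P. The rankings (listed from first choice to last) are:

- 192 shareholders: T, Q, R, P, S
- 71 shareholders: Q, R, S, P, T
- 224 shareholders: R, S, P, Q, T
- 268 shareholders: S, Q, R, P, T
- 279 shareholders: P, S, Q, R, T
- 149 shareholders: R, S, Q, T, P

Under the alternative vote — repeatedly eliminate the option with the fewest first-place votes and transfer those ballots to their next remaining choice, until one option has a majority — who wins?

R

Round 1: R 373, T 192, S 268, Q 71, P 279. Eliminate Q.
Round 2: R 444, T 192, S 268, P 279. Eliminate T.
Round 3: R 636, S 268, P 279. R has a majority.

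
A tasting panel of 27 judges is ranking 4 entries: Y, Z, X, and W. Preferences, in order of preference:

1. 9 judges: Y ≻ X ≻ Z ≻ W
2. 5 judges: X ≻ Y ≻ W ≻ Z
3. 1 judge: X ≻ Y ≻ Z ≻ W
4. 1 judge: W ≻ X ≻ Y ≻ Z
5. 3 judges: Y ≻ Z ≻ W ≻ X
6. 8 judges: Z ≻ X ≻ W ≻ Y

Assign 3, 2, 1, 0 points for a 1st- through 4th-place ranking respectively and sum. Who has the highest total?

X

Y: 9·3 + 5·2 + 1·2 + 1·1 + 3·3 + 8·0 = 49
Z: 9·1 + 5·0 + 1·1 + 1·0 + 3·2 + 8·3 = 40
X: 9·2 + 5·3 + 1·3 + 1·2 + 3·0 + 8·2 = 54
W: 9·0 + 5·1 + 1·0 + 1·3 + 3·1 + 8·1 = 19
X has the highest Borda score (54).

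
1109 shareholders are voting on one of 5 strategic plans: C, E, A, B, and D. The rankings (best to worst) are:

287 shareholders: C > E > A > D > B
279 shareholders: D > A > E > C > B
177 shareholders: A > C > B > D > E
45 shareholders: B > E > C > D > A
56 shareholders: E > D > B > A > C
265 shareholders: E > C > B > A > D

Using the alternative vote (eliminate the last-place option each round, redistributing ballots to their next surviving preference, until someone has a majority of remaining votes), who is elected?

Round 1: C 287, E 321, A 177, B 45, D 279. Eliminate B.
Round 2: C 287, E 366, A 177, D 279. Eliminate A.
Round 3: C 464, E 366, D 279. Eliminate D.
Round 4: C 464, E 645. E has a majority.

E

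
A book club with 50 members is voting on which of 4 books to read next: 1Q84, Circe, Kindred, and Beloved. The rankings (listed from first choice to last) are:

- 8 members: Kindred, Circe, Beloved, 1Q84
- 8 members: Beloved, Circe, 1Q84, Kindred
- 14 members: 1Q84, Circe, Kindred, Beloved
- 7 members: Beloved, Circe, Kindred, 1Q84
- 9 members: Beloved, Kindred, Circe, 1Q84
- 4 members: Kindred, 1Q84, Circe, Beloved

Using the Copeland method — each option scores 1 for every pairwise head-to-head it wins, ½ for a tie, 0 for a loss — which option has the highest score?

1Q84: loses to Circe, Kindred, and Beloved → score 0.
Circe: beats 1Q84, Kindred, and Beloved → score 3.
Kindred: beats 1Q84 and Beloved; loses to Circe → score 2.
Beloved: beats 1Q84; loses to Circe and Kindred → score 1.
Circe has the best pairwise record.

Circe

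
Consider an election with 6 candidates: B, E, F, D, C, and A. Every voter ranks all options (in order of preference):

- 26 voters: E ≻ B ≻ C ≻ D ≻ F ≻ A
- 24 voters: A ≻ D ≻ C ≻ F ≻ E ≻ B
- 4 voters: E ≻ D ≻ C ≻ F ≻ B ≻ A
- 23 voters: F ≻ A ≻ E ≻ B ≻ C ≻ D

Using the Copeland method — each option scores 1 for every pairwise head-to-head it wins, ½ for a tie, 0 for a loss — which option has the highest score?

A

B: beats D and C; loses to E, F, and A → score 2.
E: beats B, D, and C; loses to F and A → score 3.
F: beats B, E, and A; loses to D and C → score 3.
D: beats F; loses to B, E, C, and A → score 1.
C: beats F and D; loses to B, E, and A → score 2.
A: beats B, E, D, and C; loses to F → score 4.
A has the best pairwise record.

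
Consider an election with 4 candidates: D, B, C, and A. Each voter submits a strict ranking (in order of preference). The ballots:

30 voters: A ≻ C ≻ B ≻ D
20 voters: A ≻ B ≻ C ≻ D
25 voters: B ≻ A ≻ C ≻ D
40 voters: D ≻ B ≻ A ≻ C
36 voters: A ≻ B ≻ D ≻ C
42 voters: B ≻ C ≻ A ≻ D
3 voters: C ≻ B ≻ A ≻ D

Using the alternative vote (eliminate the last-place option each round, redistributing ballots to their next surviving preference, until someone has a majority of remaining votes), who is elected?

B

Round 1: D 40, B 67, C 3, A 86. Eliminate C.
Round 2: D 40, B 70, A 86. Eliminate D.
Round 3: B 110, A 86. B has a majority.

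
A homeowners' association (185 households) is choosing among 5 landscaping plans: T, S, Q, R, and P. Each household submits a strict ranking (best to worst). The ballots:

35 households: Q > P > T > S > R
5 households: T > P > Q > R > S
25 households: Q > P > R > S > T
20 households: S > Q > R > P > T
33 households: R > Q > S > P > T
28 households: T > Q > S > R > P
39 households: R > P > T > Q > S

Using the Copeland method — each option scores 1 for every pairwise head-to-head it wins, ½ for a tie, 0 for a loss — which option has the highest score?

T: beats S; loses to Q, R, and P → score 1.
S: loses to T, Q, R, and P → score 0.
Q: beats T, S, R, and P → score 4.
R: beats T, S, and P; loses to Q → score 3.
P: beats T and S; loses to Q and R → score 2.
Q has the best pairwise record.

Q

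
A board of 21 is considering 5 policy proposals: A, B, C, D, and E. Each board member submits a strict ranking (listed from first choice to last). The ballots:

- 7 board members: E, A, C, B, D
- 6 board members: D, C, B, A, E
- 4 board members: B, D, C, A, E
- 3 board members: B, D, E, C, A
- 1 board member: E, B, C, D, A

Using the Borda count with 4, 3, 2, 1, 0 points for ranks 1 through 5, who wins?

A: 7·3 + 6·1 + 4·1 + 3·0 + 1·0 = 31
B: 7·1 + 6·2 + 4·4 + 3·4 + 1·3 = 50
C: 7·2 + 6·3 + 4·2 + 3·1 + 1·2 = 45
D: 7·0 + 6·4 + 4·3 + 3·3 + 1·1 = 46
E: 7·4 + 6·0 + 4·0 + 3·2 + 1·4 = 38
B has the highest Borda score (50).

B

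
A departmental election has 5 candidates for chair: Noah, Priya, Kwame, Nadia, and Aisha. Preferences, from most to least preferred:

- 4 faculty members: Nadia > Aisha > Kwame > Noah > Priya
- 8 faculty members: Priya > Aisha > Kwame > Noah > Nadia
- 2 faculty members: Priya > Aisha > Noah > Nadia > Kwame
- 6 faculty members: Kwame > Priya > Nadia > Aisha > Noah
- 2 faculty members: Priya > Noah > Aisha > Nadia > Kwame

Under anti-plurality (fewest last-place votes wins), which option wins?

Last-place votes: Noah 6, Priya 4, Kwame 4, Nadia 8, Aisha 0.
Aisha is ranked last by the fewest voters, so Aisha wins.

Aisha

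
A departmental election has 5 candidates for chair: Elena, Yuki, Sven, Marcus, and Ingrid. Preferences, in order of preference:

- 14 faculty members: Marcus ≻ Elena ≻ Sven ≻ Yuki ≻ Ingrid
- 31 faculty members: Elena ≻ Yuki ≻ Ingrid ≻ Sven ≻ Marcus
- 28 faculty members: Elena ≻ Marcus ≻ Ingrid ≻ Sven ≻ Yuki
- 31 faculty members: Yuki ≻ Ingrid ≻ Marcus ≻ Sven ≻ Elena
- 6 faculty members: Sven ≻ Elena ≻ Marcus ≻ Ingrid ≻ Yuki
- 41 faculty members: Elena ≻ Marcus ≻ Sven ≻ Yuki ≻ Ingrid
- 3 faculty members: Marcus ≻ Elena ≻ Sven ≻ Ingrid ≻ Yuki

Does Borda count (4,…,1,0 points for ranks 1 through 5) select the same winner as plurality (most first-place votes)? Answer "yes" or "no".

yes

Borda — scores: Elena 469, Yuki 272, Sven 230, Marcus 349, Ingrid 220. Winner: Elena.
Plurality — first-place votes: Elena 100, Yuki 31, Sven 6, Marcus 17, Ingrid 0. Winner: Elena.
The two methods agree.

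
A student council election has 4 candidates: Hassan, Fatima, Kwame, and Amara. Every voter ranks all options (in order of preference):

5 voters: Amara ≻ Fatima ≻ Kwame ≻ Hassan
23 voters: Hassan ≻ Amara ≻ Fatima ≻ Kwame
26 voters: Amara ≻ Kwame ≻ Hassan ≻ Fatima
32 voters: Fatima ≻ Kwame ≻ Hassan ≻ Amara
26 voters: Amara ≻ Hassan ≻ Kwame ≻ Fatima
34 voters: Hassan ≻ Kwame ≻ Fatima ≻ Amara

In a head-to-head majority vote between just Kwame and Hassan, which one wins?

Hassan

Voters preferring Kwame to Hassan: 63; preferring Hassan to Kwame: 83.
Hassan wins the head-to-head.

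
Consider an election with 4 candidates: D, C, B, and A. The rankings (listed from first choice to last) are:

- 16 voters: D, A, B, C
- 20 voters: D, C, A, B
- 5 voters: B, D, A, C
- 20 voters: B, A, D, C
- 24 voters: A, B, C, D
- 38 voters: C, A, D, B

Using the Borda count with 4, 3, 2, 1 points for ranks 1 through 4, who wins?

A

D: 16·4 + 20·4 + 5·3 + 20·2 + 24·1 + 38·2 = 299
C: 16·1 + 20·3 + 5·1 + 20·1 + 24·2 + 38·4 = 301
B: 16·2 + 20·1 + 5·4 + 20·4 + 24·3 + 38·1 = 262
A: 16·3 + 20·2 + 5·2 + 20·3 + 24·4 + 38·3 = 368
A has the highest Borda score (368).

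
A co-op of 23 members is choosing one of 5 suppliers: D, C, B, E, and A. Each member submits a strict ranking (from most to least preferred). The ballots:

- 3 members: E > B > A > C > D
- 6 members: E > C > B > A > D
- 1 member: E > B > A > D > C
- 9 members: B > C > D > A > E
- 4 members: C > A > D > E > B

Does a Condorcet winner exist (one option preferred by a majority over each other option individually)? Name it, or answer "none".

Checking pairwise contests:
C beats D 22–1.
B beats C 13–10.
E beats B 14–9.
D beats E 13–10.
C beats A 19–4.
Every option loses at least one head-to-head, so there is no Condorcet winner.

none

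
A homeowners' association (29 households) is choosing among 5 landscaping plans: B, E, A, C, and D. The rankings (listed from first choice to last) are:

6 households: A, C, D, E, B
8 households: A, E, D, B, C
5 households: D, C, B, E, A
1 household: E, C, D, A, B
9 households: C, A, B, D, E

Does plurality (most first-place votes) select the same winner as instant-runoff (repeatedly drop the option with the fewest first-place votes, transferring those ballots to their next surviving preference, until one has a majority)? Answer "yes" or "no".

no

Plurality — first-place votes: B 0, E 1, A 14, C 9, D 5. Winner: A.
Instant-runoff — R1 B 0, E 1, A 14, C 9, D 5 (B out); R2 E 1, A 14, C 9, D 5 (E out); R3 A 14, C 10, D 5 (D out); R4 A 14, C 15 (C winner). Winner: C.
The two methods disagree.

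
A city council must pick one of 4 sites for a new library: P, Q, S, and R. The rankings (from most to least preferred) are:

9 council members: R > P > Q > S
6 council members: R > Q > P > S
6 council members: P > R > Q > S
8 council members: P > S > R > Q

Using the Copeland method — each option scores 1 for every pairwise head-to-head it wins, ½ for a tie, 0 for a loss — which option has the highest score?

P: beats Q and S; loses to R → score 2.
Q: beats S; loses to P and R → score 1.
S: loses to P, Q, and R → score 0.
R: beats P, Q, and S → score 3.
R has the best pairwise record.

R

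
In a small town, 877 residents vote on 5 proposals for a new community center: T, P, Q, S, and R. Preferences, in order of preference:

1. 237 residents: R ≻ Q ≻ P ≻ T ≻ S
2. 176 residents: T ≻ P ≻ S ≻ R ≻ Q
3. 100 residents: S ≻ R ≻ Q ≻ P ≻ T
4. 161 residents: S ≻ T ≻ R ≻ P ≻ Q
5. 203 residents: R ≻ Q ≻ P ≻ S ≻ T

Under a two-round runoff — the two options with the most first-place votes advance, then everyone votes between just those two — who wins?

R

Round 1 first-place votes: T 176, P 0, Q 0, S 261, R 440.
R and S advance.
Runoff: R is preferred to S by 440 voters; S by 437.
R wins the runoff.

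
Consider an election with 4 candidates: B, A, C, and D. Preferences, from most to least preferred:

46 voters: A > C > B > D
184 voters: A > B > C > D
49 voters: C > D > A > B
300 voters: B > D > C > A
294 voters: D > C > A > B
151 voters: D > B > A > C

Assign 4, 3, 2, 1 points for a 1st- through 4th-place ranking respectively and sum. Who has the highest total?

D

B: 46·2 + 184·3 + 49·1 + 300·4 + 294·1 + 151·3 = 2640
A: 46·4 + 184·4 + 49·2 + 300·1 + 294·2 + 151·2 = 2208
C: 46·3 + 184·2 + 49·4 + 300·2 + 294·3 + 151·1 = 2335
D: 46·1 + 184·1 + 49·3 + 300·3 + 294·4 + 151·4 = 3057
D has the highest Borda score (3057).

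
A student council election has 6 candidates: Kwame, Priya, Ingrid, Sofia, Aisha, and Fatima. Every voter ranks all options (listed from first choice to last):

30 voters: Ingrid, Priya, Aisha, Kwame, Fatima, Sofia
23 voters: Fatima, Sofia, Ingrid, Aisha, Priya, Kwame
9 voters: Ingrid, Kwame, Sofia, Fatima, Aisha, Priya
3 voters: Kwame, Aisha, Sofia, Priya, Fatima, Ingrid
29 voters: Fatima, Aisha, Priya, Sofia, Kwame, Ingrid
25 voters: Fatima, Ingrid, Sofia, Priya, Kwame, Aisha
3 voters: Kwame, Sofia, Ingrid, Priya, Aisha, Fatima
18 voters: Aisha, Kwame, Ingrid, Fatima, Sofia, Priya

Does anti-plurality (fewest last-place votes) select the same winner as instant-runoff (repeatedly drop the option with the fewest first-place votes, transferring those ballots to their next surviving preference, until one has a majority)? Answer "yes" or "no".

Anti-plurality — last-place votes: Kwame 23, Priya 27, Ingrid 32, Sofia 30, Aisha 25, Fatima 3. Winner: Fatima.
Instant-runoff — R1 Kwame 6, Priya 0, Ingrid 39, Sofia 0, Aisha 18, Fatima 77 (Fatima winner). Winner: Fatima.
The two methods agree.

yes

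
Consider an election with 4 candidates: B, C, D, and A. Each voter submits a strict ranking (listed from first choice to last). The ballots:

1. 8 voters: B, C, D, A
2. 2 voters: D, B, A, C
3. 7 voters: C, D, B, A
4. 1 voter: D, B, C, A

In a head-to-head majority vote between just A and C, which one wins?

C

Voters preferring A to C: 2; preferring C to A: 16.
C wins the head-to-head.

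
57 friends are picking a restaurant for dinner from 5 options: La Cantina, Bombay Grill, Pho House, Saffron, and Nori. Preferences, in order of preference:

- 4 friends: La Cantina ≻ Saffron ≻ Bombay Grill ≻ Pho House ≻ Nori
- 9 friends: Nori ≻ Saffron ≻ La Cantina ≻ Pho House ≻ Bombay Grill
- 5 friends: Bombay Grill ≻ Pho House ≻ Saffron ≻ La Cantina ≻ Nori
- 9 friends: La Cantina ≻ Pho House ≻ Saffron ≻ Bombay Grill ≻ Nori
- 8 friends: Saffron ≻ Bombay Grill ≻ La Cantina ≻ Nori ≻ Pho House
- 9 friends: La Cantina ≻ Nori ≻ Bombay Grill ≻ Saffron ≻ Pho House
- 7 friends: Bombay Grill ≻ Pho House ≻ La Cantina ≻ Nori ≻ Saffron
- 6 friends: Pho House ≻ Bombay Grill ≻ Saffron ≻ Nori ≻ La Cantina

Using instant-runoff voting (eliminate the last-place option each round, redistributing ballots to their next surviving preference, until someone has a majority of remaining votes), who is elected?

Round 1: La Cantina 22, Bombay Grill 12, Pho House 6, Saffron 8, Nori 9. Eliminate Pho House.
Round 2: La Cantina 22, Bombay Grill 18, Saffron 8, Nori 9. Eliminate Saffron.
Round 3: La Cantina 22, Bombay Grill 26, Nori 9. Eliminate Nori.
Round 4: La Cantina 31, Bombay Grill 26. La Cantina has a majority.

La Cantina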